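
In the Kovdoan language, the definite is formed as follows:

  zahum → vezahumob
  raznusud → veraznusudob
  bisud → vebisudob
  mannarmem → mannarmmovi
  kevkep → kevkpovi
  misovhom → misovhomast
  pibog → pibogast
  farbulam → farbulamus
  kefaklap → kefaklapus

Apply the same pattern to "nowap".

nowapus

zahum and mannarmem both end in -m yet inflect differently (vezahumob, mannarmmovi), so the final letter is not what conditions the rule; the last vowel is.
"nowap" has last vowel 'a'. The stems whose last vowel is 'a' (farbulam → farbulamus, kefaklap → kefaklapus) add -us.
So nowap → nowapus.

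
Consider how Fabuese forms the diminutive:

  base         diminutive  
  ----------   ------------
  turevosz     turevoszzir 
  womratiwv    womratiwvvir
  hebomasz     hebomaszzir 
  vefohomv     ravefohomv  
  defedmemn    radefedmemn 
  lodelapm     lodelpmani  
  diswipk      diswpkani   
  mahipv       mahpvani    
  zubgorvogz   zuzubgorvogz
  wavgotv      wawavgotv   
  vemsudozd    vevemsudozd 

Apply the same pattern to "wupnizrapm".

wupnizrpmani

"wupnizrapm" has second-to-last letter 'p'. The stems whose second-to-last letter is 'p' (lodelapm → lodelpmani, diswipk → diswpkani, mahipv → mahpvani) delete the last vowel and add -ani.
The other patterns: stems whose second-to-last letter is 's' or 'w' double the final consonant and add -ir; stems whose second-to-last letter is 'm' add the prefix ra-; stems whose second-to-last letter is 'g', 't' or 'z' repeat the first consonant+vowel as a prefix.
So wupnizrapm → wupnizrpmani.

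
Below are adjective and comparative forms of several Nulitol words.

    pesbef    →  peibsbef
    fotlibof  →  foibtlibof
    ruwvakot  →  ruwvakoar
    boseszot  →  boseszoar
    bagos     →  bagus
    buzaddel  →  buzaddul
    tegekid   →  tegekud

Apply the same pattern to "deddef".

deibddef

fotlibof and ruwvakot both have last vowel 'o' yet inflect differently (foibtlibof, ruwvakoar), so the last vowel is not what conditions the rule; the final letter is.
"deddef" ends in -f. The stems ending in -f (pesbef → peibsbef, fotlibof → foibtlibof) insert -ib- after the first vowel.
So deddef → deibddef.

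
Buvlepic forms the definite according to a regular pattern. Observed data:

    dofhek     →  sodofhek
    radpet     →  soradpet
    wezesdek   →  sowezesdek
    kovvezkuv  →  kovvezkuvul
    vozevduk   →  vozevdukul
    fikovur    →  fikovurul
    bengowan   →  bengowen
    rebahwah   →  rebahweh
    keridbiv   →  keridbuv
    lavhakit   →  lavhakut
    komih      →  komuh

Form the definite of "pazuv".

dofhek and vozevduk both end in -k yet inflect differently (sodofhek, vozevdukul), so the final letter is not what conditions the rule; the last vowel is.
"pazuv" has last vowel 'u'. The stems whose last vowel is 'u' (kovvezkuv → kovvezkuvul, vozevduk → vozevdukul, fikovur → fikovurul) add -ul.
The other patterns: stems whose last vowel is 'e' add the prefix so-; stems whose last vowel is 'a' change the last vowel to 'e'; stems whose last vowel is 'i' change the last vowel to 'u'.
So pazuv → pazuvul.

pazuvul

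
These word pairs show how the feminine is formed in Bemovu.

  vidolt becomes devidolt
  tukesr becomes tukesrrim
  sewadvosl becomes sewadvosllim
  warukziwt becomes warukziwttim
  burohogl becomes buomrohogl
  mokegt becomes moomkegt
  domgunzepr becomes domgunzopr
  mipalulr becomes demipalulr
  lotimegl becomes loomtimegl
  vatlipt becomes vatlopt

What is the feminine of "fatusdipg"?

fatusdopg

domgunzepr and mipalulr both end in -r yet inflect differently (domgunzopr, demipalulr), so the final letter is not what conditions the rule; the second-to-last letter is.
"fatusdipg" has second-to-last letter 'p'. The stems whose second-to-last letter is 'p' (domgunzepr → domgunzopr, vatlipt → vatlopt) change the last vowel to 'o'.
The other patterns: stems whose second-to-last letter is 'l' add the prefix de-; stems whose second-to-last letter is 'g' insert -om- after the first vowel; stems whose second-to-last letter is 's' or 'w' double the final consonant and add -im.
So fatusdipg → fatusdopg.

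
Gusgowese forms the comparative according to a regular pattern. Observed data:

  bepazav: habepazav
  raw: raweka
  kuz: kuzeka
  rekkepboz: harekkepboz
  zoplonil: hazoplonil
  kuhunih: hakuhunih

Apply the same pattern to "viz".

rekkepboz and kuz both end in -z yet inflect differently (harekkepboz, kuzeka), so the final letter is not what conditions the rule; the number of vowels is.
"viz" has 1 vowel. The stems with 1 vowel (raw → raweka, kuz → kuzeka) add -eka.
The other pattern: stems with 3 vowels add the prefix ha-.
So viz → vizeka.

vizeka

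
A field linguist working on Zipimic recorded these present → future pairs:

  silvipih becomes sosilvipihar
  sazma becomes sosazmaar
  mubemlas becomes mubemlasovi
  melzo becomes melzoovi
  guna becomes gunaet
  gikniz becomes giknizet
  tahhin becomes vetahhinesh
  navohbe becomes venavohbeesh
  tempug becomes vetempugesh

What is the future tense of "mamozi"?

sazma and guna both end in -a yet inflect differently (sosazmaar, gunaet), so the final letter is not what conditions the rule; the first letter is.
"mamozi" begins with m-. The stems beginning with m- (mubemlas → mubemlasovi, melzo → melzoovi) add -ovi.
The other patterns: stems beginning with s- add so- … -ar around the stem; stems beginning with g- add -et; stems beginning with n- or t- add ve- … -esh around the stem.
So mamozi → mamoziovi.

mamoziovi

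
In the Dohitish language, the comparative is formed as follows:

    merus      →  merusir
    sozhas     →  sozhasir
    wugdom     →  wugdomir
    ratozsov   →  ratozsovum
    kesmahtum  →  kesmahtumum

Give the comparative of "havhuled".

havhuledum

wugdom and kesmahtum both end in -m yet inflect differently (wugdomir, kesmahtumum), so the final letter is not what conditions the rule; the number of vowels is.
"havhuled" has 3 vowels. The stems with 3 vowels (ratozsov → ratozsovum, kesmahtum → kesmahtumum) add -um.
So havhuled → havhuledum.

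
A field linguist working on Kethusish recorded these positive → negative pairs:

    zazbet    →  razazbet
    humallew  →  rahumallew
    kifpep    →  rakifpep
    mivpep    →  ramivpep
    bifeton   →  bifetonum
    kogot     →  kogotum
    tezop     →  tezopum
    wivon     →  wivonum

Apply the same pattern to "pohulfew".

"pohulfew" has last vowel 'e'. The stems whose last vowel is 'e' (zazbet → razazbet, humallew → rahumallew, kifpep → rakifpep) add the prefix ra-.
So pohulfew → rapohulfew.

rapohulfew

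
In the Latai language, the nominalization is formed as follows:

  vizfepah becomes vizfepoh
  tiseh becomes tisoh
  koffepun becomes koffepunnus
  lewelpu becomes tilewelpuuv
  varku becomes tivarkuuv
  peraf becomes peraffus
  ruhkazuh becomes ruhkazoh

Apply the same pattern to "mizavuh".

ruhkazuh and lewelpu both have last vowel 'u' yet inflect differently (ruhkazoh, tilewelpuuv), so the last vowel is not what conditions the rule; the final letter is.
"mizavuh" ends in -h. The stems ending in -h (tiseh → tisoh, vizfepah → vizfepoh, ruhkazuh → ruhkazoh) change the last vowel to 'o'.
So mizavuh → mizavoh.

mizavoh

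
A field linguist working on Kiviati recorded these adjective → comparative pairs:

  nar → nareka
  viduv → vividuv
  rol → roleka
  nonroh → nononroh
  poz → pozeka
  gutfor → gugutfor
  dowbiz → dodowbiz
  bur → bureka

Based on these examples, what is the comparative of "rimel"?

"rimel" has 2 vowels. The stems with 2 vowels (gutfor → gugutfor, dowbiz → dodowbiz, viduv → vividuv) repeat the first consonant+vowel as a prefix.
The other pattern: stems with 1 vowel add -eka.
So rimel → ririmel.

ririmel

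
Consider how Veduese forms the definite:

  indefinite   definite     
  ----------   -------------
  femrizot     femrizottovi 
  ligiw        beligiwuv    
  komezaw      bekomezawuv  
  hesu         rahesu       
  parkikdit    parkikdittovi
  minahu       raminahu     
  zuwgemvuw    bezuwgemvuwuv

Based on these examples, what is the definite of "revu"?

"revu" ends in -u. The stems ending in -u (minahu → raminahu, hesu → rahesu) add the prefix ra-.
The other patterns: stems ending in -w add be- … -uv around the stem; stems ending in -t double the final consonant and add -ovi.
So revu → rarevu.

rarevu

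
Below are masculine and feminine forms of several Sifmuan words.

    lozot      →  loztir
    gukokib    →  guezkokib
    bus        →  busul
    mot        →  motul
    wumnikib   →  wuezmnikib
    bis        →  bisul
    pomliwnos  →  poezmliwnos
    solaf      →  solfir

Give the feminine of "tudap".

"tudap" has 2 vowels. The stems with 2 vowels (lozot → loztir, solaf → solfir) delete the last vowel and add -ir.
The other patterns: stems with 1 vowel add -ul; stems with 3 vowels insert -ez- after the first vowel.
So tudap → tudpir.

tudpir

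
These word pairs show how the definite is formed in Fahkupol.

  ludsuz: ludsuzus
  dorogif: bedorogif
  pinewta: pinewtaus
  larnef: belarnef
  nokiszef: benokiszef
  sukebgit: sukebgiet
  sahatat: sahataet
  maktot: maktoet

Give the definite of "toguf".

betoguf

"toguf" ends in -f. The stems ending in -f (dorogif → bedorogif, nokiszef → benokiszef, larnef → belarnef) add the prefix be-.
The other patterns: stems ending in -a or -z add -us; stems ending in -t drop the final letter and add -et.
So toguf → betoguf.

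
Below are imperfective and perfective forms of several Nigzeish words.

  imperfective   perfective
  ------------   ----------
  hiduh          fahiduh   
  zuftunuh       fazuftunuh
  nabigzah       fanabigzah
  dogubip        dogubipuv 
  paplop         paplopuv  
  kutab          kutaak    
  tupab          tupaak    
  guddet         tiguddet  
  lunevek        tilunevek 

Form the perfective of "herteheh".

"herteheh" ends in -h. The stems ending in -h (hiduh → fahiduh, zuftunuh → fazuftunuh, nabigzah → fanabigzah) add the prefix fa-.
The other patterns: stems ending in -p add -uv; stems ending in -b drop the final letter and add -ak; stems ending in -k or -t add the prefix ti-.
So herteheh → faherteheh.

faherteheh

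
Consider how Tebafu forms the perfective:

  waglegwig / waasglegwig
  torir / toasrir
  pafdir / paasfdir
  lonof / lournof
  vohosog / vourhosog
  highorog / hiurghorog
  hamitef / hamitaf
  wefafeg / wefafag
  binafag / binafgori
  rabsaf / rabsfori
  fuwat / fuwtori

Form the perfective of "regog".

"regog" has last vowel 'o'. The stems whose last vowel is 'o' (lonof → lournof, vohosog → vourhosog, highorog → hiurghorog) insert -ur- after the first vowel.
The other patterns: stems whose last vowel is 'i' insert -as- after the first vowel; stems whose last vowel is 'e' change the last vowel to 'a'; stems whose last vowel is 'a' delete the last vowel and add -ori.
So regog → reurgog.

reurgog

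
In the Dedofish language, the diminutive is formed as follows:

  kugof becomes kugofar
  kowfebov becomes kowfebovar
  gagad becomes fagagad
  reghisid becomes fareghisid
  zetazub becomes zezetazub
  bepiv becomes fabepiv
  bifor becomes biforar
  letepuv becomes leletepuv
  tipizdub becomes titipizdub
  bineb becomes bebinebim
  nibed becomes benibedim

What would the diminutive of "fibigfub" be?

fifibigfub

"fibigfub" has last vowel 'u'. The stems whose last vowel is 'u' (tipizdub → titipizdub, letepuv → leletepuv, zetazub → zezetazub) repeat the first consonant+vowel as a prefix.
The other patterns: stems whose last vowel is 'o' add -ar; stems whose last vowel is 'e' add be- … -im around the stem; stems whose last vowel is 'a' or 'i' add the prefix fa-.
So fibigfub → fifibigfub.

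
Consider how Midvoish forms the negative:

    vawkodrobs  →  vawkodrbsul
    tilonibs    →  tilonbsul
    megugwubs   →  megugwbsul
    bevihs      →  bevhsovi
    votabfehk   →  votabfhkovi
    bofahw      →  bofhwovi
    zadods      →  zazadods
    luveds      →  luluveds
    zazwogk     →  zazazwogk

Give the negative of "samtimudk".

sasamtimudk

vawkodrobs and bevihs both end in -s yet inflect differently (vawkodrbsul, bevhsovi), so the final letter is not what conditions the rule; the second-to-last letter is.
"samtimudk" has second-to-last letter 'd'. The stems whose second-to-last letter is 'd' (zadods → zazadods, luveds → luluveds) repeat the first consonant+vowel as a prefix.
The other patterns: stems whose second-to-last letter is 'b' delete the last vowel and add -ul; stems whose second-to-last letter is 'h' delete the last vowel and add -ovi.
So samtimudk → sasamtimudk.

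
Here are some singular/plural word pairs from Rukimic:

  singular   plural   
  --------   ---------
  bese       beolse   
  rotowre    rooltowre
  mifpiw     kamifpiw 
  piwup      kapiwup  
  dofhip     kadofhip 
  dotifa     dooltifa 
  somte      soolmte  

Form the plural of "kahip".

kakahip

"kahip" ends in a consonant. The stems ending in a consonant (mifpiw → kamifpiw, dofhip → kadofhip, piwup → kapiwup) add the prefix ka-.
The other pattern: stems ending in a vowel insert -ol- after the first vowel.
So kahip → kakahip.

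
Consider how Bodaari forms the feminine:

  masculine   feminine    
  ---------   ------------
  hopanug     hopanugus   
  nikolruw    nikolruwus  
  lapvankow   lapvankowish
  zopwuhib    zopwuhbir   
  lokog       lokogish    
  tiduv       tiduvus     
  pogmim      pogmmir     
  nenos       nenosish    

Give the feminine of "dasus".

dasusus

"dasus" has last vowel 'u'. The stems whose last vowel is 'u' (nikolruw → nikolruwus, hopanug → hopanugus, tiduv → tiduvus) add -us.
So dasus → dasusus.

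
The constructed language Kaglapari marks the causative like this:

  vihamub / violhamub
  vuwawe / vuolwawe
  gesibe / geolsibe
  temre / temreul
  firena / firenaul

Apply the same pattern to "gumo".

guolmo

vuwawe and temre both end in -e yet inflect differently (vuolwawe, temreul), so the final letter is not what conditions the rule; the first letter is.
"gumo" begins with g-. The one such stem in the data (gesibe → geolsibe) inserts -ol- after the first vowel (as do vihamub, vuwawe), so the same rule applies.
The other pattern: stems beginning with f- or t- add -ul.
So gumo → guolmo.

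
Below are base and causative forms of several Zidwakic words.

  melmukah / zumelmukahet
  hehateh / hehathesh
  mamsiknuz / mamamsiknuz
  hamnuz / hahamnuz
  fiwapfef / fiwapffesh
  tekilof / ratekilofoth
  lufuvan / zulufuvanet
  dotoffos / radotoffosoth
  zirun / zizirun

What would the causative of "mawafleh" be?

mawaflhesh

zirun and lufuvan both end in -n yet inflect differently (zizirun, zulufuvanet), so the final letter is not what conditions the rule; the last vowel is.
"mawafleh" has last vowel 'e'. The stems whose last vowel is 'e' (hehateh → hehathesh, fiwapfef → fiwapffesh) delete the last vowel and add -esh.
So mawafleh → mawaflhesh.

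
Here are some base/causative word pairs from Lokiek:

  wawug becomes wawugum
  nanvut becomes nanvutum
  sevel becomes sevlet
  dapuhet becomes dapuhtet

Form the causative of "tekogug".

nanvut and dapuhet both end in -t yet inflect differently (nanvutum, dapuhtet), so the final letter is not what conditions the rule; the last vowel is.
"tekogug" has last vowel 'u'. The stems whose last vowel is 'u' (wawug → wawugum, nanvut → nanvutum) add -um.
So tekogug → tekogugum.

tekogugum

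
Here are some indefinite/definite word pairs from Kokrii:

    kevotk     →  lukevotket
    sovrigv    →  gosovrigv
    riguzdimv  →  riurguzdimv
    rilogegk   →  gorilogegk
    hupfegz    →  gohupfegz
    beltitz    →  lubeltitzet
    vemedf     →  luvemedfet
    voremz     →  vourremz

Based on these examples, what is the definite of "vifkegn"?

govifkegn

voremz and hupfegz both end in -z yet inflect differently (vourremz, gohupfegz), so the final letter is not what conditions the rule; the second-to-last letter is.
"vifkegn" has second-to-last letter 'g'. The stems whose second-to-last letter is 'g' (hupfegz → gohupfegz, sovrigv → gosovrigv, rilogegk → gorilogegk) add the prefix go-.
The other patterns: stems whose second-to-last letter is 'm' insert -ur- after the first vowel; stems whose second-to-last letter is 'd' or 't' add lu- … -et around the stem.
So vifkegn → govifkegn.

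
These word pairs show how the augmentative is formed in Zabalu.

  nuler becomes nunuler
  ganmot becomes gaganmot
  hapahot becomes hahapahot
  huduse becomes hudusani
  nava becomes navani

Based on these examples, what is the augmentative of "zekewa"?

nuler and huduse both have last vowel 'e' yet inflect differently (nunuler, hudusani), so the last vowel is not what conditions the rule; whether the stem ends in a vowel or a consonant is.
"zekewa" ends in a vowel. The stems ending in a vowel (huduse → hudusani, nava → navani) drop the final letter and add -ani.
So zekewa → zekewani.

zekewani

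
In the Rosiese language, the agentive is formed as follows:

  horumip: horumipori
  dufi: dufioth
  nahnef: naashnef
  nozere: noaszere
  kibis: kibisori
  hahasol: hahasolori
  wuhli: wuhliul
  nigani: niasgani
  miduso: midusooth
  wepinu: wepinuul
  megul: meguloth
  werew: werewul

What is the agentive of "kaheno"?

kahenoori

"kaheno" begins with k-. The one such stem in the data (kibis → kibisori) adds -ori, so the same rule applies.
The other patterns: stems beginning with n- insert -as- after the first vowel; stems beginning with w- add -ul; stems beginning with d- or m- add -oth.
So kaheno → kahenoori.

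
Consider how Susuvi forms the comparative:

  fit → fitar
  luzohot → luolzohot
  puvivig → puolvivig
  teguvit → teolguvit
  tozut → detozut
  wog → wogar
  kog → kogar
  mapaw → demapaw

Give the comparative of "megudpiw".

"megudpiw" has 3 vowels. The stems with 3 vowels (puvivig → puolvivig, luzohot → luolzohot, teguvit → teolguvit) insert -ol- after the first vowel.
So megudpiw → meolgudpiw.

meolgudpiw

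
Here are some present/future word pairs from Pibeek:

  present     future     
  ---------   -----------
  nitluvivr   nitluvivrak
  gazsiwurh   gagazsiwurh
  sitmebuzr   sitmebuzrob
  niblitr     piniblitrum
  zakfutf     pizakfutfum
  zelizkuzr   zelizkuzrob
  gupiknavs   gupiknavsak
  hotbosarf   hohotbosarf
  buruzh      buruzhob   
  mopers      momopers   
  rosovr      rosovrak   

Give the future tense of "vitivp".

mopers and gupiknavs both end in -s yet inflect differently (momopers, gupiknavsak), so the final letter is not what conditions the rule; the second-to-last letter is.
"vitivp" has second-to-last letter 'v'. The stems whose second-to-last letter is 'v' (nitluvivr → nitluvivrak, gupiknavs → gupiknavsak, rosovr → rosovrak) add -ak.
So vitivp → vitivpak.

vitivpak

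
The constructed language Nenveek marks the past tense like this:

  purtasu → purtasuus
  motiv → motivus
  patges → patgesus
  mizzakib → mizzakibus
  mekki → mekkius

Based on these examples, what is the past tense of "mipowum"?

mipowumus

Every pair shown (purtasu → purtasuus, motiv → motivus, patges → patgesus, …) follows the same rule: add -us.
So mipowum → mipowumus.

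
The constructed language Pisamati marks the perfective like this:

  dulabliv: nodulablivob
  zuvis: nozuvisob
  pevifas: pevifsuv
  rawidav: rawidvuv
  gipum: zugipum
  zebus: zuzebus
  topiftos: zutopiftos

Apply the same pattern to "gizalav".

gizalvuv

zuvis and pevifas both end in -s yet inflect differently (nozuvisob, pevifsuv), so the final letter is not what conditions the rule; the last vowel is.
"gizalav" has last vowel 'a'. The stems whose last vowel is 'a' (pevifas → pevifsuv, rawidav → rawidvuv) delete the last vowel and add -uv.
The other patterns: stems whose last vowel is 'i' add no- … -ob around the stem; stems whose last vowel is 'o' or 'u' add the prefix zu-.
So gizalav → gizalvuv.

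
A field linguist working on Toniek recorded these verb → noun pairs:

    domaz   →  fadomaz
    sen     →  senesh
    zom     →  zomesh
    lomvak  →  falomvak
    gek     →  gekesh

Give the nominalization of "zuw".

zuwesh

lomvak and gek both end in -k yet inflect differently (falomvak, gekesh), so the final letter is not what conditions the rule; the number of vowels is.
"zuw" has 1 vowel. The stems with 1 vowel (gek → gekesh, sen → senesh, zom → zomesh) add -esh.
So zuw → zuwesh.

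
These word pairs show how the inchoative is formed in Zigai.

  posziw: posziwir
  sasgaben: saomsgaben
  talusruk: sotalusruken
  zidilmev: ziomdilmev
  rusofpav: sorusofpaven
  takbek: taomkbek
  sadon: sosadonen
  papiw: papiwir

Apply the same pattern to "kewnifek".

keomwnifek

"kewnifek" has last vowel 'e'. The stems whose last vowel is 'e' (sasgaben → saomsgaben, zidilmev → ziomdilmev, takbek → taomkbek) insert -om- after the first vowel.
So kewnifek → keomwnifek.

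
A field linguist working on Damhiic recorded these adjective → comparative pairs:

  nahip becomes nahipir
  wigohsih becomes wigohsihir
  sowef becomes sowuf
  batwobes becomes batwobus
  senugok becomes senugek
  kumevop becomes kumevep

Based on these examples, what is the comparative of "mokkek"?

nahip and kumevop both end in -p yet inflect differently (nahipir, kumevep), so the final letter is not what conditions the rule; the last vowel is.
"mokkek" has last vowel 'e'. The stems whose last vowel is 'e' (sowef → sowuf, batwobes → batwobus) change the last vowel to 'u'.
So mokkek → mokkuk.

mokkuk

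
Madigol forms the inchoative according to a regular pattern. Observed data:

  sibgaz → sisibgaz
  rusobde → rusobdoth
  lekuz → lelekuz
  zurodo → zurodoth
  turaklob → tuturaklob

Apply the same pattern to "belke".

zurodo and turaklob both have last vowel 'o' yet inflect differently (zurodoth, tuturaklob), so the last vowel is not what conditions the rule; whether the stem ends in a vowel or a consonant is.
"belke" ends in a vowel. The stems ending in a vowel (zurodo → zurodoth, rusobde → rusobdoth) drop the final letter and add -oth.
The other pattern: stems ending in a consonant repeat the first consonant+vowel as a prefix.
So belke → belkoth.

belkoth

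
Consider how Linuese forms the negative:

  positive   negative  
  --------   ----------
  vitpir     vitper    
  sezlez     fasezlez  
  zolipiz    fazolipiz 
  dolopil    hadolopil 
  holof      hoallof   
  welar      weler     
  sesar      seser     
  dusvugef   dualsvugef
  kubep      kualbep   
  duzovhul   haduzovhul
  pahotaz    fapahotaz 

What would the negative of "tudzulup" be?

tualdzulup

dolopil and zolipiz both have last vowel 'i' yet inflect differently (hadolopil, fazolipiz), so the last vowel is not what conditions the rule; the final letter is.
"tudzulup" ends in -p. The one such stem in the data (kubep → kualbep) inserts -al- after the first vowel (as do dusvugef, holof), so the same rule applies.
So tudzulup → tualdzulup.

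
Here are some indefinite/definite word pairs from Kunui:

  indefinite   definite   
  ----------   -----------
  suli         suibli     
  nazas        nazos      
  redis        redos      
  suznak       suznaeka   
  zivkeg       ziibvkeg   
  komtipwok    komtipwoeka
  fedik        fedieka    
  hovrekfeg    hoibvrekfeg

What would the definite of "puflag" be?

nazas and suznak both have last vowel 'a' yet inflect differently (nazos, suznaeka), so the last vowel is not what conditions the rule; the final letter is.
"puflag" ends in -g. The stems ending in -g (zivkeg → ziibvkeg, hovrekfeg → hoibvrekfeg) insert -ib- after the first vowel.
So puflag → puibflag.

puibflag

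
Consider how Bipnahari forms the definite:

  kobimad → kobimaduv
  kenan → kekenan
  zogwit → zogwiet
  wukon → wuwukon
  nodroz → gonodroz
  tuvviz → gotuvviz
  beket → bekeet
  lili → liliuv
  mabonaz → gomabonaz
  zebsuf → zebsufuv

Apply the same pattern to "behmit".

kenan and mabonaz both have last vowel 'a' yet inflect differently (kekenan, gomabonaz), so the last vowel is not what conditions the rule; the final letter is.
"behmit" ends in -t. The stems ending in -t (zogwit → zogwiet, beket → bekeet) drop the final letter and add -et.
The other patterns: stems ending in -n repeat the first consonant+vowel as a prefix; stems ending in -z add the prefix go-; stems ending in -d, -f or -i add -uv.
So behmit → behmiet.

behmiet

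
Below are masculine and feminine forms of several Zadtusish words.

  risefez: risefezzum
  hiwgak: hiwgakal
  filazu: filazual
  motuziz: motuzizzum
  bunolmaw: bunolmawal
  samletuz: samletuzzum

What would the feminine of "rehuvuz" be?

"rehuvuz" ends in -z. The stems ending in -z (motuziz → motuzizzum, risefez → risefezzum, samletuz → samletuzzum) double the final consonant and add -um.
So rehuvuz → rehuvuzzum.

rehuvuzzum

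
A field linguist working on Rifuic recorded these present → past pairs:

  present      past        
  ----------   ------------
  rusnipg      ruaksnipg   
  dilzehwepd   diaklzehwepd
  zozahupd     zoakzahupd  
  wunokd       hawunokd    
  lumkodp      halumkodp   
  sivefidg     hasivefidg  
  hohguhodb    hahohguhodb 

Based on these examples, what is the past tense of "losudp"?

halosudp

"losudp" has second-to-last letter 'd'. The stems whose second-to-last letter is 'd' (lumkodp → halumkodp, sivefidg → hasivefidg, hohguhodb → hahohguhodb) add the prefix ha-.
So losudp → halosudp.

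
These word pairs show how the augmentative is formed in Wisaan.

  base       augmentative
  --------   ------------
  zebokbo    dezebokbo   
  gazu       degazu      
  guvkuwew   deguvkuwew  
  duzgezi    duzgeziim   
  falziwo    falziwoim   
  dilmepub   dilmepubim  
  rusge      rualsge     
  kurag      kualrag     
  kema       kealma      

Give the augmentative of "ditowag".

zebokbo and falziwo both end in -o yet inflect differently (dezebokbo, falziwoim), so the final letter is not what conditions the rule; the first letter is.
"ditowag" begins with d-. The stems beginning with d- (duzgezi → duzgeziim, dilmepub → dilmepubim) add -im.
The other patterns: stems beginning with g- or z- add the prefix de-; stems beginning with k- or r- insert -al- after the first vowel.
So ditowag → ditowagim.

ditowagim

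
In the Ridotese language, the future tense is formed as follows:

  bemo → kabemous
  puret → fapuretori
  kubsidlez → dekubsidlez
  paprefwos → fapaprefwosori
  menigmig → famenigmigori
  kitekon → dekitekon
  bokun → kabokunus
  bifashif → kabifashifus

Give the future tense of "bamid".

"bamid" begins with b-. The stems beginning with b- (bemo → kabemous, bokun → kabokunus, bifashif → kabifashifus) add ka- … -us around the stem.
So bamid → kabamidus.

kabamidus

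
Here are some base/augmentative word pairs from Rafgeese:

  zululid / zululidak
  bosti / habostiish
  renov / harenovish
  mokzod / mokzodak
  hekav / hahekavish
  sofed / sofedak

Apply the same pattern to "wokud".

wokudak

mokzod and renov both have last vowel 'o' yet inflect differently (mokzodak, harenovish), so the last vowel is not what conditions the rule; the final letter is.
"wokud" ends in -d. The stems ending in -d (mokzod → mokzodak, zululid → zululidak, sofed → sofedak) add -ak.
So wokud → wokudak.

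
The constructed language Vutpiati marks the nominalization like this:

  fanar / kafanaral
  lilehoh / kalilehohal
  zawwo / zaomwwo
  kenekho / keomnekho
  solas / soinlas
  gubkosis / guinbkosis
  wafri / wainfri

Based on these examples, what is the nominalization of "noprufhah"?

kanoprufhahal

lilehoh and zawwo both have last vowel 'o' yet inflect differently (kalilehohal, zaomwwo), so the last vowel is not what conditions the rule; the final letter is.
"noprufhah" ends in -h. The one such stem in the data (lilehoh → kalilehohal) adds ka- … -al around the stem, so the same rule applies.
So noprufhah → kanoprufhahal.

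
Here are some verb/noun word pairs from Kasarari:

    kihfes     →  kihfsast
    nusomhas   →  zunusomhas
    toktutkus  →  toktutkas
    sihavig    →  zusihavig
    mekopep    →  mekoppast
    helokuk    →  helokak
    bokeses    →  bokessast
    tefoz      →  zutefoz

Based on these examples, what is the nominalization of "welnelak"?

zuwelnelak

"welnelak" has last vowel 'a'. The one such stem in the data (nusomhas → zunusomhas) adds the prefix zu-, so the same rule applies.
The other patterns: stems whose last vowel is 'u' change the last vowel to 'a'; stems whose last vowel is 'e' delete the last vowel and add -ast.
So welnelak → zuwelnelak.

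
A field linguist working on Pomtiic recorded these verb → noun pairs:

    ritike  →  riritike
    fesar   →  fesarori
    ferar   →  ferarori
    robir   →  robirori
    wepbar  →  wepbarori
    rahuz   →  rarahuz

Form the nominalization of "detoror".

detororori

robir and rahuz both begin with r- yet inflect differently (robirori, rarahuz), so the first letter is not what conditions the rule; the final letter is.
"detoror" ends in -r. The stems ending in -r (fesar → fesarori, wepbar → wepbarori, ferar → ferarori) add -ori.
The other pattern: stems ending in -e or -z repeat the first consonant+vowel as a prefix.
So detoror → detororori.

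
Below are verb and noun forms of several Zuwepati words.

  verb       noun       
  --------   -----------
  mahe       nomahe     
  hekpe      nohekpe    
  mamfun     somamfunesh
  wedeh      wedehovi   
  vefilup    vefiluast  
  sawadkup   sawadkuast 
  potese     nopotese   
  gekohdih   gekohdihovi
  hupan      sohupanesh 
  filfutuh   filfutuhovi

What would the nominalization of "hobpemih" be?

hobpemihovi

wedeh and hekpe both have last vowel 'e' yet inflect differently (wedehovi, nohekpe), so the last vowel is not what conditions the rule; the final letter is.
"hobpemih" ends in -h. The stems ending in -h (wedeh → wedehovi, gekohdih → gekohdihovi, filfutuh → filfutuhovi) add -ovi.
So hobpemih → hobpemihovi.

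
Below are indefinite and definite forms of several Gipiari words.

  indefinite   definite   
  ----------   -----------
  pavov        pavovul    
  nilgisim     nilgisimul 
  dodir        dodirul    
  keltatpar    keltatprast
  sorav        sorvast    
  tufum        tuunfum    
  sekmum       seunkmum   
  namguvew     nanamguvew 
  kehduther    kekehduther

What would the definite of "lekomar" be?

"lekomar" has last vowel 'a'. The stems whose last vowel is 'a' (keltatpar → keltatprast, sorav → sorvast) delete the last vowel and add -ast.
The other patterns: stems whose last vowel is 'i' or 'o' add -ul; stems whose last vowel is 'u' insert -un- after the first vowel; stems whose last vowel is 'e' repeat the first consonant+vowel as a prefix.
So lekomar → lekomrast.

lekomrast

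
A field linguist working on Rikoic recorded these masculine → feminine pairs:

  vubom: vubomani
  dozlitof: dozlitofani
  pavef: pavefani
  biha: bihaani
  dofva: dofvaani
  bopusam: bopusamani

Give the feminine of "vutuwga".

Every pair shown (vubom → vubomani, dozlitof → dozlitofani, pavef → pavefani, …) follows the same rule: add -ani.
So vutuwga → vutuwgaani.

vutuwgaani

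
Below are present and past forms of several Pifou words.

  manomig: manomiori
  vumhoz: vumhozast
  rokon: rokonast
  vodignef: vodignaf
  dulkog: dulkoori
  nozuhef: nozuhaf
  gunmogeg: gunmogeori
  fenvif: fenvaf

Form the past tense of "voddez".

gunmogeg and vodignef both have last vowel 'e' yet inflect differently (gunmogeori, vodignaf), so the last vowel is not what conditions the rule; the final letter is.
"voddez" ends in -z. The one such stem in the data (vumhoz → vumhozast) adds -ast, so the same rule applies.
The other patterns: stems ending in -g drop the final letter and add -ori; stems ending in -f change the last vowel to 'a'.
So voddez → voddezast.

voddezast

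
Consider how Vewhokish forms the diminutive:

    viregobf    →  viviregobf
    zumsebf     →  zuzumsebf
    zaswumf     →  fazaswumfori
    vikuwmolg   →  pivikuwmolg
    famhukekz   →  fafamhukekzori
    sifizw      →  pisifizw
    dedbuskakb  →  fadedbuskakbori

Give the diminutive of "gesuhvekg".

zaswumf and zumsebf both end in -f yet inflect differently (fazaswumfori, zuzumsebf), so the final letter is not what conditions the rule; the second-to-last letter is.
"gesuhvekg" has second-to-last letter 'k'. The stems whose second-to-last letter is 'k' (famhukekz → fafamhukekzori, dedbuskakb → fadedbuskakbori) add fa- … -ori around the stem.
So gesuhvekg → fagesuhvekgori.

fagesuhvekgori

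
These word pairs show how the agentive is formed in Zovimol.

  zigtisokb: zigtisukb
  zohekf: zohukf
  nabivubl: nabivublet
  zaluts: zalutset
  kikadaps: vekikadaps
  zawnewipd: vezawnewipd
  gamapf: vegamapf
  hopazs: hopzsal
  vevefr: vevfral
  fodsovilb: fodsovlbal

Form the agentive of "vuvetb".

vuvetbet

zaluts and kikadaps both end in -s yet inflect differently (zalutset, vekikadaps), so the final letter is not what conditions the rule; the second-to-last letter is.
"vuvetb" has second-to-last letter 't'. The one such stem in the data (zaluts → zalutset) adds -et, so the same rule applies.
The other patterns: stems whose second-to-last letter is 'k' change the last vowel to 'u'; stems whose second-to-last letter is 'p' add the prefix ve-; stems whose second-to-last letter is 'f', 'l' or 'z' delete the last vowel and add -al.
So vuvetb → vuvetbet.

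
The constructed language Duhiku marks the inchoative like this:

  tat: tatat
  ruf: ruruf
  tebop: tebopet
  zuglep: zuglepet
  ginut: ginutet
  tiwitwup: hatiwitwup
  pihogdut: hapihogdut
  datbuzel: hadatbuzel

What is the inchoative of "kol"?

kokol

tat and ginut both end in -t yet inflect differently (tatat, ginutet), so the final letter is not what conditions the rule; the number of vowels is.
"kol" has 1 vowel. The stems with 1 vowel (tat → tatat, ruf → ruruf) repeat the first consonant+vowel as a prefix.
So kol → kokol.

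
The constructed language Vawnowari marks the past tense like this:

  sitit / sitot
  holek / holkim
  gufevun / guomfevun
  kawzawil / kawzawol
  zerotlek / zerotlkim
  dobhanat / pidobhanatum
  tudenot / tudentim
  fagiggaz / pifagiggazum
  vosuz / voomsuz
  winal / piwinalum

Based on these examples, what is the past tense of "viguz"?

"viguz" has last vowel 'u'. The stems whose last vowel is 'u' (gufevun → guomfevun, vosuz → voomsuz) insert -om- after the first vowel.
So viguz → viomguz.

viomguz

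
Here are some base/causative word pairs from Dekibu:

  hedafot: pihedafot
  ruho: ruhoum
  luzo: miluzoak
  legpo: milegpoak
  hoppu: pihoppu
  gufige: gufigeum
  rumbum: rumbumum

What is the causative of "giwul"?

giwulum

"giwul" begins with g-. The one such stem in the data (gufige → gufigeum) adds -um, so the same rule applies.
The other patterns: stems beginning with h- add the prefix pi-; stems beginning with l- add mi- … -ak around the stem.
So giwul → giwulum.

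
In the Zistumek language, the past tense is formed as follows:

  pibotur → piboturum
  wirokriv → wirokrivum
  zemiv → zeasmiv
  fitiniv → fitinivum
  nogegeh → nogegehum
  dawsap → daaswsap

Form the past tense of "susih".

zemiv and wirokriv both end in -v yet inflect differently (zeasmiv, wirokrivum), so the final letter is not what conditions the rule; the number of vowels is.
"susih" has 2 vowels. The stems with 2 vowels (dawsap → daaswsap, zemiv → zeasmiv) insert -as- after the first vowel.
The other pattern: stems with 3 vowels add -um.
So susih → suassih.

suassih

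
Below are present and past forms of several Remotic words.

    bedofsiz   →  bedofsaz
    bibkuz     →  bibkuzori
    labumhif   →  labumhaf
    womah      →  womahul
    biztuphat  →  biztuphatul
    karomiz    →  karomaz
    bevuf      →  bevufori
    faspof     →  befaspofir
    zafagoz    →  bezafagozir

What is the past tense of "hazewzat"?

bedofsiz and zafagoz both end in -z yet inflect differently (bedofsaz, bezafagozir), so the final letter is not what conditions the rule; the last vowel is.
"hazewzat" has last vowel 'a'. The stems whose last vowel is 'a' (biztuphat → biztuphatul, womah → womahul) add -ul.
The other patterns: stems whose last vowel is 'i' change the last vowel to 'a'; stems whose last vowel is 'o' add be- … -ir around the stem; stems whose last vowel is 'u' add -ori.
So hazewzat → hazewzatul.

hazewzatul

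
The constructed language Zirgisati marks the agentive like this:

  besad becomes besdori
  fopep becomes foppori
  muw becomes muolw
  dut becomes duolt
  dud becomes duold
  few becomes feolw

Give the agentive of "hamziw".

dud and besad both end in -d yet inflect differently (duold, besdori), so the final letter is not what conditions the rule; the number of vowels is.
"hamziw" has 2 vowels. The stems with 2 vowels (fopep → foppori, besad → besdori) delete the last vowel and add -ori.
So hamziw → hamzwori.

hamzwori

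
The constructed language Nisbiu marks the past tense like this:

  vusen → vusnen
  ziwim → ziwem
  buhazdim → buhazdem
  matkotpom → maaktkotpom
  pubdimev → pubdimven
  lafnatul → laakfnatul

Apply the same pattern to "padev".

padven

ziwim and matkotpom both end in -m yet inflect differently (ziwem, maaktkotpom), so the final letter is not what conditions the rule; the last vowel is.
"padev" has last vowel 'e'. The stems whose last vowel is 'e' (pubdimev → pubdimven, vusen → vusnen) delete the last vowel and add -en.
The other patterns: stems whose last vowel is 'i' change the last vowel to 'e'; stems whose last vowel is 'o' or 'u' insert -ak- after the first vowel.
So padev → padven.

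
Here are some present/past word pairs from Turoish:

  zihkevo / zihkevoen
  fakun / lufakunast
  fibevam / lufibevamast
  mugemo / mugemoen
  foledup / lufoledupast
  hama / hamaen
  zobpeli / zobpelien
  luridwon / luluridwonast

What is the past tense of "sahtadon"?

mugemo and luridwon both have last vowel 'o' yet inflect differently (mugemoen, luluridwonast), so the last vowel is not what conditions the rule; whether the stem ends in a vowel or a consonant is.
"sahtadon" ends in a consonant. The stems ending in a consonant (foledup → lufoledupast, luridwon → luluridwonast, fakun → lufakunast) add lu- … -ast around the stem.
The other pattern: stems ending in a vowel add -en.
So sahtadon → lusahtadonast.

lusahtadonast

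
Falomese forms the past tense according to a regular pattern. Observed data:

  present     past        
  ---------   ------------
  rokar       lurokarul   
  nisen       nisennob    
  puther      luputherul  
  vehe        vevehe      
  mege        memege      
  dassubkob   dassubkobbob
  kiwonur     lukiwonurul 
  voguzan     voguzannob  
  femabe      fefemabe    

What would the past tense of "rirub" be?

puther and mege both have last vowel 'e' yet inflect differently (luputherul, memege), so the last vowel is not what conditions the rule; the final letter is.
"rirub" ends in -b. The one such stem in the data (dassubkob → dassubkobbob) doubles the final consonant and adds -ob (as do nisen, voguzan), so the same rule applies.
The other patterns: stems ending in -r add lu- … -ul around the stem; stems ending in -e repeat the first consonant+vowel as a prefix.
So rirub → rirubbob.

rirubbob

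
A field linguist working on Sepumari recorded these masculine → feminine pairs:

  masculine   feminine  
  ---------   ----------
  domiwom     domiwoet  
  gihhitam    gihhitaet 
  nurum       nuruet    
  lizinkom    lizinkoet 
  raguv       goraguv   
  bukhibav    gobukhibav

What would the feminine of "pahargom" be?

pahargoet

nurum and raguv both have last vowel 'u' yet inflect differently (nuruet, goraguv), so the last vowel is not what conditions the rule; the final letter is.
"pahargom" ends in -m. The stems ending in -m (domiwom → domiwoet, gihhitam → gihhitaet, nurum → nuruet) drop the final letter and add -et.
So pahargom → pahargoet.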